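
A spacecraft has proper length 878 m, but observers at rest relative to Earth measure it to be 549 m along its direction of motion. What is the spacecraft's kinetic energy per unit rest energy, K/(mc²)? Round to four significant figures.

0.5993

Length contraction gives γ = L₀/L = 878/549 = 1.59927.
K/(mc²) = γ − 1 = 1.59927 − 1 = 0.5993.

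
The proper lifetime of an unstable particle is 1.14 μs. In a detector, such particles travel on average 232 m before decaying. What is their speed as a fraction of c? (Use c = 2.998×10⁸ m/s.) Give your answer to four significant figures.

0.5616c

Lab distance = (lab lifetime)·v = γτ·βc, so βγ = d/(cτ) = 232.0/(2.998×10⁸ × 1.140×10^-6) = 0.67882.
With βγ = 0.67882: γ² = 1 + (βγ)² = 1.460797, and β = (βγ)/γ = 0.67882/1.20863 = 0.5616.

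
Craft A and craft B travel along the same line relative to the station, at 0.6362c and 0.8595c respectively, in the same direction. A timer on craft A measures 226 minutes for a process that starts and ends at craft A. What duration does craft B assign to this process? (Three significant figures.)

Speed of craft A in craft B's frame: u = (v_A − v_B)/(1 − v_A v_B/c²) = (0.6362 − 0.8595)/(1 − 0.6362×0.8595) = −0.2233/0.4531861 = −0.49273; |u| = 0.49273c.
At |u| = 0.49273c, γ = (1 − 0.242783)^(−1/2) = 1.1492.
Craft A's interval is proper; time dilation gives Δt_B = γΔτ = 1.1492 × 226 minutes = 260 minutes.

260 minutes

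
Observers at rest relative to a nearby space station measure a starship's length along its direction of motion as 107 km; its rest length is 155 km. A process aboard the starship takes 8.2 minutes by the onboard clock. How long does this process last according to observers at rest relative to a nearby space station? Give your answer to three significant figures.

11.9 minutes

γ = L₀/L = 155/107 = 1.4486.
Δt = γΔτ = 1.4486 × 8.2 = 11.9 minutes.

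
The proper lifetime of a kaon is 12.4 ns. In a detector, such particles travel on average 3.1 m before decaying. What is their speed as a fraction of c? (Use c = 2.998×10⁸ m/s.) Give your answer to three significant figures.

0.640c

d = βγcτ ⇒ βγ = d/(cτ) = 3.100 m / (3.71752 m) = 0.83389.
β = (βγ)/√(1+(βγ)²) = 0.83389/√1.695373 = 0.640.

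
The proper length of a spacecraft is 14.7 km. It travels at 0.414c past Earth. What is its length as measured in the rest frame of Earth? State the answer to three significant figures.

13.4 km

Lorentz factor: γ = (1 − 0.171396)^(−1/2) = 1.0986.
Along the direction of motion the measured length is L₀/γ = 14.7/1.0986 = 13.4 km.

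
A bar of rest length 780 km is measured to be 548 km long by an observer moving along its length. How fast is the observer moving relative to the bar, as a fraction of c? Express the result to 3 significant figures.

Length contraction gives γ = L₀/L = 780/548 = 1.4234.
β = √(1 − 1/γ²) = √0.506433 = 0.712.

0.712c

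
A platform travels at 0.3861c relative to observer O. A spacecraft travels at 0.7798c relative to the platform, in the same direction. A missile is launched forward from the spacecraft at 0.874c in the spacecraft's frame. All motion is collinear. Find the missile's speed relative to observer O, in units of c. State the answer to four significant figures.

Compose velocities in two stages. Stage 1 (into S'): u₁ = (0.874+0.7798)/(1+0.874×0.7798) = 0.9835.
Stage 2 (into S): u = (0.9835+0.3861)/(1+0.9835×0.3861) = 0.99266, so the speed is 0.9927c.

0.9927c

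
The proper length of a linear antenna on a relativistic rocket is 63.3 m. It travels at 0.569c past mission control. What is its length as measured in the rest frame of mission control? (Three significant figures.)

γ = 1/√(1 − β²) = 1/√(1 − 0.323761) = 1/√0.676239 = 1/0.822338 = 1.216.
Length contraction: L = L₀/γ = 63.3/1.216 = 52.1 m.

52.1 m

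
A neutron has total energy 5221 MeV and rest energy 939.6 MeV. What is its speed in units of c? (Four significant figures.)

0.9837c

Total energy E = γmc² gives γ = 5221/939.6 = 5.5566.
Hence β = √(1 − 1/γ²) = √(1 − 0.0323878) = √0.9676122 = 0.9837.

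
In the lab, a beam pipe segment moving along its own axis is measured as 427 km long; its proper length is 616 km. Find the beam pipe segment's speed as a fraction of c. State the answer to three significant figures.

Length contraction gives γ = L₀/L = 616/427 = 1.4426.
β = √(1 − 1/γ²) = √0.519484 = 0.721.

0.721c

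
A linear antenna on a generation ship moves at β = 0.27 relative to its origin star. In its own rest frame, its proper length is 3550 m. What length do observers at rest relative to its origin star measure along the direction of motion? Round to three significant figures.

Lorentz factor: γ = (1 − 0.0729)^(−1/2) = 1.0386.
Length contraction: L = L₀/γ = 3550/1.0386 = 3420 m.

3420 m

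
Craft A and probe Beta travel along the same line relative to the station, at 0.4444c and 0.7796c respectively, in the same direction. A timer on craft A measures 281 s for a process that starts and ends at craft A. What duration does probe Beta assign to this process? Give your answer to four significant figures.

327.3 s

Transform craft A's velocity into probe Beta's frame: (0.4444 − 0.7796)/(1 − 0.4444·0.7796) = −0.3352/0.65354576, so the relative speed is 0.51289c.
At |u| = 0.51289c, γ = (1 − 0.263056)^(−1/2) = 1.1649.
Craft A's interval is proper; time dilation gives Δt_B = γΔτ = 1.1649 × 281 s = 327.3 s.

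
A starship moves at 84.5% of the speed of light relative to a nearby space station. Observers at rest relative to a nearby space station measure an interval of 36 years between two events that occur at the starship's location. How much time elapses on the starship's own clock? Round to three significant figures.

19.3 years

Lorentz factor: γ = (1 − 0.714025)^(−1/2) = 1.87.
The moving clock records proper time: Δτ = Δt/γ = 36/1.87 = 19.3 years.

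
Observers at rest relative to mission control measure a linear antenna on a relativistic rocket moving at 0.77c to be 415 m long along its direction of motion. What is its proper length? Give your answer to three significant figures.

650 m

With β = 0.77, γ = 1/√(1 − 0.77²) = 1/√0.4071 = 1.5673.
Proper length: L₀ = γ·L = 1.5673 × 415 = 650 m.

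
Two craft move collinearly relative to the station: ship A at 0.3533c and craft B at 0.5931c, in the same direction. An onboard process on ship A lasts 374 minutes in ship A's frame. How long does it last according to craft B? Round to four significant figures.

The velocity of ship A relative to craft B is (0.3533 − 0.5931)c / (1 − 0.3533×0.5931) = −0.30337c; relative speed 0.30337c.
At |u| = 0.30337c, γ = (1 − 0.0920334)^(−1/2) = 1.0495.
The clock on ship A records proper time, so craft B measures Δt = γΔτ = 1.0495 × 374 = 392.5 minutes.

392.5 minutes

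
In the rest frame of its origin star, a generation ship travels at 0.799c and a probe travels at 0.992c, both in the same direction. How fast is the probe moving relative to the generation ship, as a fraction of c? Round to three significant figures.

Transform to the generation ship's frame: u' = (u − v)/(1 − uv/c²).
u' = (0.992 − 0.799)/(1 − 0.992×0.799) = 0.193/0.207392 = 0.9306.
Speed in the generation ship's frame: 0.931c (in the same direction).

0.931c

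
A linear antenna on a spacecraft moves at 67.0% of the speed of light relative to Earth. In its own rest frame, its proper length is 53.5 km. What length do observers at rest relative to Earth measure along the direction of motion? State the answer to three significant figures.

39.7 km

γ = 1/√(1 − β²) = 1/√(1 − 0.4489) = 1/√0.5511 = 1/0.742361 = 1.3471.
Length contraction: L = L₀/γ = 53.5/1.3471 = 39.7 km.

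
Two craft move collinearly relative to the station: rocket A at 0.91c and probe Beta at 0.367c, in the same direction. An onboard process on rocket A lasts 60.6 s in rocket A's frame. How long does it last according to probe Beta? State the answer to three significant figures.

105 s

Speed of rocket A in probe Beta's frame: u = (v_A − v_B)/(1 − v_A v_B/c²) = (0.91 − 0.367)/(1 − 0.91×0.367) = 0.543/0.66603 = 0.81528; |u| = 0.81528c.
At |u| = 0.81528c, γ = (1 − 0.664681)^(−1/2) = 1.7269.
Rocket A's interval is proper; time dilation gives Δt_B = γΔτ = 1.7269 × 60.6 s = 105 s.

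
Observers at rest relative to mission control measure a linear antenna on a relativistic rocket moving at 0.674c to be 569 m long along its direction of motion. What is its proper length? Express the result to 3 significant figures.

Lorentz factor: γ = (1 − 0.454276)^(−1/2) = 1.3537.
Proper length: L₀ = γ·L = 1.3537 × 569 = 770 m.

770 m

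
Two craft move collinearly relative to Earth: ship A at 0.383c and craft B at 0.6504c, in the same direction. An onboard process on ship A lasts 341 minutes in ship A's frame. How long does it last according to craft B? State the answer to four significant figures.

364.9 minutes

The velocity of ship A relative to craft B is (0.383 − 0.6504)c / (1 − 0.383×0.6504) = −0.35611c; relative speed 0.35611c.
At |u| = 0.35611c, γ = (1 − 0.126814)^(−1/2) = 1.0702.
Ship A's interval is proper; time dilation gives Δt_B = γΔτ = 1.0702 × 341 minutes = 364.9 minutes.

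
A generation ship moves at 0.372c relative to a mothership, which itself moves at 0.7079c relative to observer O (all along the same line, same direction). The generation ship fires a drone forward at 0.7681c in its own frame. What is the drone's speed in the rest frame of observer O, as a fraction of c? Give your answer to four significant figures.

First combine the drone and generation ship (S''→S'): u₁ = (0.7681 + 0.372)/(1 + 0.7681×0.372) = 1.1401/1.2857332 = 0.88673.
Then combine with the mothership (S'→S): u = (0.88673 + 0.7079)/(1 + 0.88673×0.7079) = 1.59463/1.627716167 = 0.97967.

0.9797c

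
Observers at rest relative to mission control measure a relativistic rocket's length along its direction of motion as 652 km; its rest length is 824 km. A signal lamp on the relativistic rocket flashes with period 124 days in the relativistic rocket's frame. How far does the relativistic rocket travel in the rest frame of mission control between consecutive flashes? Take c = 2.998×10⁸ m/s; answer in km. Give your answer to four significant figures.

Length contraction gives γ = L₀/L = 824/652 = 1.2638.
β = √(1 − 1/γ²) = 0.61147. Lab-frame period = γτ = 1.2638×124 days = 156.71 days. Distance = βc × γτ = 0.61147 × 2.998×10⁸ m/s × 13539744 s = 2.4821×10^15 m = 2.482×10^12 km.

2.482×10^12 km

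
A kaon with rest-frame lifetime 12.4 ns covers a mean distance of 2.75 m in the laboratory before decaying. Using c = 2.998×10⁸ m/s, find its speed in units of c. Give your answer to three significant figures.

0.595c

d = βγcτ ⇒ βγ = d/(cτ) = 2.750 m / (3.71752 m) = 0.73974.
β = (βγ)/√(1+(βγ)²) = 0.73974/√1.547215 = 0.595.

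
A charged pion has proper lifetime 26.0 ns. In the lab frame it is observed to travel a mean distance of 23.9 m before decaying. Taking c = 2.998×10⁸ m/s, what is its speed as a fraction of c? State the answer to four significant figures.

d = βγcτ ⇒ βγ = d/(cτ) = 23.90 m / (7.7948 m) = 3.0661.
β = (βγ)/√(1+(βγ)²) = 3.0661/√10.40097 = 0.9507.

0.9507c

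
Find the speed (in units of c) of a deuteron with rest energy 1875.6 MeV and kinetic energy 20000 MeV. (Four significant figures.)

0.9963c

K = (γ−1)mc², so γ = 1 + 20000/1875.6 = 11.663.
Then v/c = √(1 − γ⁻²) = √(1 − 0.00735156) = √0.99264844 = 0.9963.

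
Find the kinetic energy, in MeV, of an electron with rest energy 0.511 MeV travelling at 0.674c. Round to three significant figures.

γ = 1/√(1 − β²) = 1/√(1 − 0.454276) = 1/√0.545724 = 1/0.738731 = 1.35367.
Kinetic energy: K = (γ − 1)mc² = (1.35367 − 1) × 0.511 MeV = 0.35367 × 0.511 = 0.181 MeV.

0.181 MeV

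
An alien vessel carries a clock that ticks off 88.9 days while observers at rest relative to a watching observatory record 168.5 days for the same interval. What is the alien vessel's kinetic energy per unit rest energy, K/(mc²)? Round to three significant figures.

γ = Δt/Δτ = 168.5/88.9 = 1.89539.
K/(mc²) = γ − 1 = 1.89539 − 1 = 0.895.

0.895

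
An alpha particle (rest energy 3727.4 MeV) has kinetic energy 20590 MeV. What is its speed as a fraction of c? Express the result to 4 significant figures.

0.9882c

K = (γ−1)mc², so γ = 1 + 20590/3727.4 = 6.524.
Then v/c = √(1 − γ⁻²) = √(1 − 0.0234948) = √0.9765052 = 0.9882.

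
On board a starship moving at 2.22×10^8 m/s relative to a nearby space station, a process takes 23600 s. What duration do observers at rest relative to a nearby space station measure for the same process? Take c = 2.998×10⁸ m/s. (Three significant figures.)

35100 s

β = v/c = (2.22×10^8 m/s)/(2.998×10⁸ m/s) = 0.740494.
With β = 0.740494, γ = 1/√(1 − 0.740494²) = 1/√0.4516686 = 1.488.
Time dilation: Δt = γ·Δτ = 1.488 × 23600 = 35100 s.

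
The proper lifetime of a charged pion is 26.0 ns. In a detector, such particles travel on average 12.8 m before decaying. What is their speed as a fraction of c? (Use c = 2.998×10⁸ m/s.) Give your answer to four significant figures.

Lab distance = (lab lifetime)·v = γτ·βc, so βγ = d/(cτ) = 12.80/(2.998×10⁸ × 2.600×10^-8) = 1.6421.
With βγ = 1.6421: γ² = 1 + (βγ)² = 3.69649, and β = (βγ)/γ = 1.6421/1.92263 = 0.8541.

0.8541c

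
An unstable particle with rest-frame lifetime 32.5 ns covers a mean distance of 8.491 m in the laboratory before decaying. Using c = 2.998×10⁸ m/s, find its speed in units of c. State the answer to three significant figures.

0.657c

Lab distance = (lab lifetime)·v = γτ·βc, so βγ = d/(cτ) = 8.491/(2.998×10⁸ × 3.250×10^-8) = 0.87145.
With βγ = 0.87145: γ² = 1 + (βγ)² = 1.759425, and β = (βγ)/γ = 0.87145/1.32643 = 0.657.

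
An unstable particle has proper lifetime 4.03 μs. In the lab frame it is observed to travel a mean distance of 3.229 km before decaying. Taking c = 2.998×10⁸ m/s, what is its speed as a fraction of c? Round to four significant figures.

0.9366c

d = βγcτ ⇒ βγ = d/(cτ) = 3229 m / (1208.194 m) = 2.6726.
β = (βγ)/√(1+(βγ)²) = 2.6726/√8.14279 = 0.9366.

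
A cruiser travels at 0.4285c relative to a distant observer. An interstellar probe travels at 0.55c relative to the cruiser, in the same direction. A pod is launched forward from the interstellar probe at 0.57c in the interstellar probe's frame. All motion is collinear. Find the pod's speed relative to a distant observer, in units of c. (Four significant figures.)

First combine the pod and interstellar probe (S''→S'): u₁ = (0.57 + 0.55)/(1 + 0.57×0.55) = 1.12/1.3135 = 0.85268.
Then combine with the cruiser (S'→S): u = (0.85268 + 0.4285)/(1 + 0.85268×0.4285) = 1.28118/1.36537338 = 0.93834.

0.9383c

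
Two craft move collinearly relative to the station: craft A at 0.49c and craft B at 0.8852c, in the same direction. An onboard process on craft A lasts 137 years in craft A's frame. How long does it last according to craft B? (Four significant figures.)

191.3 years

The velocity of craft A relative to craft B is (0.49 − 0.8852)c / (1 − 0.49×0.8852) = −0.69792c; relative speed 0.69792c.
At |u| = 0.69792c, γ = (1 − 0.487092)^(−1/2) = 1.3963.
Craft A's interval is proper; time dilation gives Δt_B = γΔτ = 1.3963 × 137 years = 191.3 years.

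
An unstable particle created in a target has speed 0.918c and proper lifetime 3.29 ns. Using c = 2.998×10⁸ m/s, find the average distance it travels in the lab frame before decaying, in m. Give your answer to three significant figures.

Lorentz factor: γ = (1 − 0.842724)^(−1/2) = 2.5216.
Lab-frame lifetime: Δt = γτ = 2.5216 × 3.29 ns = 8.2961 ns.
Distance: d = vΔt = 0.918 × 2.998×10⁸ m/s × 8.2961×10^-9 s = 2.28 m.

2.28 m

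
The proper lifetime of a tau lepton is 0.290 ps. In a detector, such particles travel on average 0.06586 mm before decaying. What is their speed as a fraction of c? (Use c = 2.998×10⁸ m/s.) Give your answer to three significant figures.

Let x = d/(cτ) = 6.586×10^-5 m / (2.998×10⁸ m/s × 2.900×10^-13 s) = 0.75752. Since d = βγcτ, x = βγ = β/√(1−β²).
Solving: β² = x²/(1+x²) = 0.573837/1.573837 = 0.36461, so β = 0.604.

0.604c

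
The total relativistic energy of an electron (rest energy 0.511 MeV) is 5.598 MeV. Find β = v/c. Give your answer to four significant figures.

0.9958

γ = E/(mc²) = 5.598/0.511 = 10.955.
β = √(1 − 1/γ²) = √(1 − 0.0083325) = √0.9916675 = 0.9958.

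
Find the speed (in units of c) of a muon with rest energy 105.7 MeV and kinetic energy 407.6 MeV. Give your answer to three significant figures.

γ = 1 + K/(mc²) = 1 + 407.6/105.7 = 4.8562.
β = √(1 − 1/γ²) = √(1 − 0.042404) = √0.957596 = 0.979.

0.979c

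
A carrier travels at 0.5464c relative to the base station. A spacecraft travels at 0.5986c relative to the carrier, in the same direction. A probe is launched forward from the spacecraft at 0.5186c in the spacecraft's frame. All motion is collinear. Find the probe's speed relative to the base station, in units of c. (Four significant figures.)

Compose velocities in two stages. Stage 1 (into S'): u₁ = (0.5186+0.5986)/(1+0.5186×0.5986) = 0.85254.
Stage 2 (into S): u = (0.85254+0.5464)/(1+0.85254×0.5464) = 0.95437, so the speed is 0.9544c.

0.9544c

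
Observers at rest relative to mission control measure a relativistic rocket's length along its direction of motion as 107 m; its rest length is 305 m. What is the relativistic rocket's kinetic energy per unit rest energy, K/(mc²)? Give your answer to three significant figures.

Length contraction gives γ = L₀/L = 305/107 = 2.85047.
Since K = (γ−1)mc², K/(mc²) = 2.85047 − 1 = 1.85.

1.85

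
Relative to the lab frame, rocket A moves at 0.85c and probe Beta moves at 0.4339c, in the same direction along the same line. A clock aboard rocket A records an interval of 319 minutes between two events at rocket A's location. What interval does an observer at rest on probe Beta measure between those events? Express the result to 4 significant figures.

424.2 minutes

Transform rocket A's velocity into probe Beta's frame: (0.85 − 0.4339)/(1 − 0.85·0.4339) = 0.4161/0.631185, so the relative speed is 0.65924c.
At |u| = 0.65924c, γ = (1 − 0.434597)^(−1/2) = 1.3299.
The clock on rocket A records proper time, so probe Beta measures Δt = γΔτ = 1.3299 × 319 = 424.2 minutes.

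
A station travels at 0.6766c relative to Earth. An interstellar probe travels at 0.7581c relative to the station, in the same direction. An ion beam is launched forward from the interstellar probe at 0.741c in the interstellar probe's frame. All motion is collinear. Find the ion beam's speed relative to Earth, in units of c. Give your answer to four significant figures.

Compose velocities in two stages. Stage 1 (into S'): u₁ = (0.741+0.7581)/(1+0.741×0.7581) = 0.95988.
Stage 2 (into S): u = (0.95988+0.6766)/(1+0.95988×0.6766) = 0.99213, so the speed is 0.9921c.

0.9921c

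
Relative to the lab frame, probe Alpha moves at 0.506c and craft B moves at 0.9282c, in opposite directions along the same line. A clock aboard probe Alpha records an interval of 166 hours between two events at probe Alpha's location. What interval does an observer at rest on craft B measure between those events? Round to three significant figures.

760 hours

Speed of probe Alpha in craft B's frame: u = (v_A + v_B)/(1 + v_A v_B/c²) = (0.506 + 0.9282)/(1 + 0.506×0.9282) = 1.4342/1.4696692 = 0.97587; |u| = 0.97587c.
γ for this relative speed: γ = 1/√(1 − 0.952322) = 4.5797.
The clock on probe Alpha records proper time, so craft B measures Δt = γΔτ = 4.5797 × 166 = 760 hours.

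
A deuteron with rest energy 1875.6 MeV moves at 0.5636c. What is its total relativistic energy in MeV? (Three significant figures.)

With β = 0.5636, γ = 1/√(1 − 0.5636²) = 1/√0.68235504 = 1.2106.
Total energy: E = γmc² = 1.2106 × 1875.6 MeV = 2270 MeV.

2270 MeV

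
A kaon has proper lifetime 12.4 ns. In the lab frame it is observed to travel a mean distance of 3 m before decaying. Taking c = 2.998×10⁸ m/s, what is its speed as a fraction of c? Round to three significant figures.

0.628c

Lab distance = (lab lifetime)·v = γτ·βc, so βγ = d/(cτ) = 3.000/(2.998×10⁸ × 1.240×10^-8) = 0.80699.
With βγ = 0.80699: γ² = 1 + (βγ)² = 1.651233, and β = (βγ)/γ = 0.80699/1.285 = 0.628.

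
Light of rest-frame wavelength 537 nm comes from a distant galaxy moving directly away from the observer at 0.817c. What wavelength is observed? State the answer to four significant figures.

Relativistic Doppler for wavelength: λ_obs = λ_src · √((1+β)/(1−β)).
With β = 0.817: factor = √(1.817/0.183) = 3.151.
λ_obs = 537 × 3.151 = 1692 nm.

1692 nm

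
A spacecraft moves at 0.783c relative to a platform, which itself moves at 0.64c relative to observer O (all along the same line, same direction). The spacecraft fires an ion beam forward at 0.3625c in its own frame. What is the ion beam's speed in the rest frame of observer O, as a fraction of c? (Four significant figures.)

Compose velocities in two stages. Stage 1 (into S'): u₁ = (0.3625+0.783)/(1+0.3625×0.783) = 0.89225.
Stage 2 (into S): u = (0.89225+0.64)/(1+0.89225×0.64) = 0.97531, so the speed is 0.9753c.

0.9753c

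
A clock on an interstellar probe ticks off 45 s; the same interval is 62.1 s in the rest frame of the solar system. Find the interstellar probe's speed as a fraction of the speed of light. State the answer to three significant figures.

γ = Δt/Δτ = 62.1/45 = 1.38.
β = √(1 − 1/γ²) = √(1 − 0.5251) = √0.4749 = 0.689.

0.689c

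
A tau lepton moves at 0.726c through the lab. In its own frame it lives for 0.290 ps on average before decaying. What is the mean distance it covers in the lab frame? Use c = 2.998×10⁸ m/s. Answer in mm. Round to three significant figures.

γ = 1/√(1 − β²) = 1/√(1 − 0.527076) = 1/√0.472924 = 1/0.687695 = 1.4541.
Lab-frame lifetime: Δt = γτ = 1.4541 × 0.290 ps = 0.42169 ps.
Distance: d = vΔt = 0.726 × 2.998×10⁸ m/s × 4.2169×10^-13 s = 9.18×10^-5 m = 0.0918 mm.

0.0918 mm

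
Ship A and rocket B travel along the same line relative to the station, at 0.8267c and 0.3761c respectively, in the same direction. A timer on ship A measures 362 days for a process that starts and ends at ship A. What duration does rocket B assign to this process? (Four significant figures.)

Transform ship A's velocity into rocket B's frame: (0.8267 − 0.3761)/(1 − 0.8267·0.3761) = 0.4506/0.68907813, so the relative speed is 0.65392c.
γ for this relative speed: γ = 1/√(1 − 0.427611) = 1.3218.
Ship A's interval is proper; time dilation gives Δt_B = γΔτ = 1.3218 × 362 days = 478.5 days.

478.5 days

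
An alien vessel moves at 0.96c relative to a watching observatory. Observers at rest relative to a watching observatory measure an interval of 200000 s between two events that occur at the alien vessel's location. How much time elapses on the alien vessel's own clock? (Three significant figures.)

Lorentz factor: γ = (1 − 0.9216)^(−1/2) = 3.5714.
The moving clock records proper time: Δτ = Δt/γ = 200000/3.5714 = 56000 s.

56000 s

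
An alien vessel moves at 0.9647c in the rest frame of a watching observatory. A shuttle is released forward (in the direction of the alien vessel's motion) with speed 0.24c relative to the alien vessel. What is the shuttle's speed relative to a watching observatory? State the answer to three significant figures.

0.978c

In units of c, u = (u' + v)/(1 + u'v) with u' = 0.24 and v = 0.9647.
Numerator: 0.24 + 0.9647 = 1.2047. Denominator: 1 + (0.24)(0.9647) = 1.231528.
u = 1.2047/1.231528 = 0.97822, so the speed is 0.978c.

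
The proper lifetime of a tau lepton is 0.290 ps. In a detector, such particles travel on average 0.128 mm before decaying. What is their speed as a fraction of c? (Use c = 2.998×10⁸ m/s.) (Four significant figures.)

Lab distance = (lab lifetime)·v = γτ·βc, so βγ = d/(cτ) = 1.280×10^-4/(2.998×10⁸ × 2.900×10^-13) = 1.4722.
With βγ = 1.4722: γ² = 1 + (βγ)² = 3.16737, and β = (βγ)/γ = 1.4722/1.77971 = 0.8272.

0.8272c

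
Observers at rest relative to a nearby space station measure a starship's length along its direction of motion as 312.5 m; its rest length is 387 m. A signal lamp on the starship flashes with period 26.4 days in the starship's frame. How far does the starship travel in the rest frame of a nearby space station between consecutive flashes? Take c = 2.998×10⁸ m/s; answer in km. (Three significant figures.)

From L = L₀/γ: γ = 387/312.5 = 1.2384.
β = √(1 − 1/γ²) = 0.58988. Lab-frame period = γτ = 1.2384×26.4 days = 32.694 days. Distance = βc × γτ = 0.58988 × 2.998×10⁸ m/s × 2824761.6 s = 4.9955×10^14 m = 5.00×10^11 km.

5.00×10^11 km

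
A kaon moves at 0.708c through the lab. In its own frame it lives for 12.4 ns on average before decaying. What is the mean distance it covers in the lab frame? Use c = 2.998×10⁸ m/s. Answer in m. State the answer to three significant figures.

3.73 m

β² = 0.501264, so γ = 1/√0.498736 = 1.416.
Lab-frame lifetime: Δt = γτ = 1.416 × 12.4 ns = 17.558 ns.
Distance: d = vΔt = 0.708 × 2.998×10⁸ m/s × 1.7558×10^-8 s = 3.73 m.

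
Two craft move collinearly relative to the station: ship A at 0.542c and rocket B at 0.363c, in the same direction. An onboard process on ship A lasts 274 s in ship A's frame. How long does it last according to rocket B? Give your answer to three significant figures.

Transform ship A's velocity into rocket B's frame: (0.542 − 0.363)/(1 − 0.542·0.363) = 0.179/0.803254, so the relative speed is 0.22284c.
γ for this relative speed: γ = 1/√(1 − 0.0496577) = 1.0258.
The clock on ship A records proper time, so rocket B measures Δt = γΔτ = 1.0258 × 274 = 281 s.

281 s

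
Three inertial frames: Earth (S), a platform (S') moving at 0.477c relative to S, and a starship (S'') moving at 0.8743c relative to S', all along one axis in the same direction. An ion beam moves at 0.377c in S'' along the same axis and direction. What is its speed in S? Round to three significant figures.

0.979c

First combine the ion beam and starship (S''→S'): u₁ = (0.377 + 0.8743)/(1 + 0.377×0.8743) = 1.2513/1.3296111 = 0.9411.
Then combine with the platform (S'→S): u = (0.9411 + 0.477)/(1 + 0.9411×0.477) = 1.4181/1.4489047 = 0.97874.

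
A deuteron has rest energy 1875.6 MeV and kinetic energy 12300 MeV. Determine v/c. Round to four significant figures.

0.9912

K = (γ−1)mc², so γ = 1 + 12300/1875.6 = 7.5579.
Then v/c = √(1 − γ⁻²) = √(1 − 0.0175064) = √0.9824936 = 0.9912.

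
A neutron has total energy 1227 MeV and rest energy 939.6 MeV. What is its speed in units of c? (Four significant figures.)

0.6431c

Total energy E = γmc² gives γ = 1227/939.6 = 1.3059.
Hence β = √(1 − 1/γ²) = √(1 − 0.586381) = √0.413619 = 0.6431.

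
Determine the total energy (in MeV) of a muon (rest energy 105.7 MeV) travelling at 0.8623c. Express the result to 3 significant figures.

Lorentz factor: γ = (1 − 0.74356129)^(−1/2) = 1.9747.
Total energy: E = γmc² = 1.9747 × 105.7 MeV = 209 MeV.

209 MeV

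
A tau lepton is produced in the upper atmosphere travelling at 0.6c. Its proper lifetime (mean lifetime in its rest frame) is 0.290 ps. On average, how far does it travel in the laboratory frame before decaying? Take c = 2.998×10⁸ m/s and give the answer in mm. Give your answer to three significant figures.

Lorentz factor: γ = (1 − 0.36)^(−1/2) = 1.25.
Lab-frame lifetime: Δt = γτ = 1.25 × 0.290 ps = 0.3625 ps.
Distance: d = vΔt = 0.6 × 2.998×10⁸ m/s × 3.6250×10^-13 s = 6.52×10^-5 m = 0.0652 mm.

0.0652 mm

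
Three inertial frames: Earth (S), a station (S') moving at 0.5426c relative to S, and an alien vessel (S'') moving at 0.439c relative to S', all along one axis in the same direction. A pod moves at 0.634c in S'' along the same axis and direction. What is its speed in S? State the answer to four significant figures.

Compose velocities in two stages. Stage 1 (into S'): u₁ = (0.634+0.439)/(1+0.634×0.439) = 0.83938.
Stage 2 (into S): u = (0.83938+0.5426)/(1+0.83938×0.5426) = 0.94952, so the speed is 0.9495c.

0.9495c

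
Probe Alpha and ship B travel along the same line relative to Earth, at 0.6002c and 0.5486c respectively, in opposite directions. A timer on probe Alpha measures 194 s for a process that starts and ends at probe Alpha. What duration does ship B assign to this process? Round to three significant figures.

Speed of probe Alpha in ship B's frame: u = (v_A + v_B)/(1 + v_A v_B/c²) = (0.6002 + 0.5486)/(1 + 0.6002×0.5486) = 1.1488/1.32926972 = 0.86423; |u| = 0.86423c.
At |u| = 0.86423c, γ = (1 − 0.746893)^(−1/2) = 1.9877.
Probe Alpha's interval is proper; time dilation gives Δt_B = γΔτ = 1.9877 × 194 s = 386 s.

386 s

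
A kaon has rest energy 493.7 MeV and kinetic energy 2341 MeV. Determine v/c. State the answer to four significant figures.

0.9847

K = (γ−1)mc², so γ = 1 + 2341/493.7 = 5.7417.
Then v/c = √(1 − γ⁻²) = √(1 − 0.0303333) = √0.9696667 = 0.9847.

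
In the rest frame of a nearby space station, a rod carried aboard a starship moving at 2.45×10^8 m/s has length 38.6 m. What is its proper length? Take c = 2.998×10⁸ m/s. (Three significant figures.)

β = v/c = (2.45×10^8 m/s)/(2.998×10⁸ m/s) = 0.817211.
With β = 0.817211, γ = 1/√(1 − 0.817211²) = 1/√0.3321662 = 1.7351.
Proper length: L₀ = γ·L = 1.7351 × 38.6 = 67.0 m.

67.0 m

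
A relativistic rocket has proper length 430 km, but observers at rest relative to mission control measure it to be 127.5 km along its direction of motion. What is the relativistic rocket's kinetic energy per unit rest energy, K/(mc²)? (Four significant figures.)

2.373

Length contraction gives γ = L₀/L = 430/127.5 = 3.37255.
Since K = (γ−1)mc², K/(mc²) = 3.37255 − 1 = 2.373.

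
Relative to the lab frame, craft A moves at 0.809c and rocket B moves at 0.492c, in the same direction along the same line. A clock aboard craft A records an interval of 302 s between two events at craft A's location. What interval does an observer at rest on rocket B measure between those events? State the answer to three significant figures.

Speed of craft A in rocket B's frame: u = (v_A − v_B)/(1 − v_A v_B/c²) = (0.809 − 0.492)/(1 − 0.809×0.492) = 0.317/0.601972 = 0.5266; |u| = 0.5266c.
At |u| = 0.5266c, γ = (1 − 0.277308)^(−1/2) = 1.1763.
The clock on craft A records proper time, so rocket B measures Δt = γΔτ = 1.1763 × 302 = 355 s.

355 s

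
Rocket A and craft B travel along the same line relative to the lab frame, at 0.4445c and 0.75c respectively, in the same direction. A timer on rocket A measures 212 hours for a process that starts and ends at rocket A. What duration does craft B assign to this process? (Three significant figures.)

Transform rocket A's velocity into craft B's frame: (0.4445 − 0.75)/(1 − 0.4445·0.75) = −0.3055/0.666625, so the relative speed is 0.45828c.
γ for this relative speed: γ = 1/√(1 − 0.210021) = 1.1251.
The clock on rocket A records proper time, so craft B measures Δt = γΔτ = 1.1251 × 212 = 239 hours.

239 hours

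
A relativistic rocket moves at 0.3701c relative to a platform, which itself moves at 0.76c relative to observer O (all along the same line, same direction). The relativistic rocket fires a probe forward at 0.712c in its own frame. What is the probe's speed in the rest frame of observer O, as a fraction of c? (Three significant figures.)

Apply u = (u'+v)/(1+u'v) twice. Probe in the platform frame: (0.712+0.3701)/(1+0.712·0.3701) = 1.0821/1.2635112 = 0.85642c.
That velocity, transformed to the rest frame of observer O: (0.85642+0.76)/(1+0.85642·0.76) = 1.61642/1.6508792 = 0.97913c.

0.979c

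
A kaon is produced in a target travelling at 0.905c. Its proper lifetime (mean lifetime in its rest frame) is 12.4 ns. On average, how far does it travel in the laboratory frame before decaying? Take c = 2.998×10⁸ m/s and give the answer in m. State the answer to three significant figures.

7.91 m

β² = 0.819025, so γ = 1/√0.180975 = 2.3507.
Lab-frame lifetime: Δt = γτ = 2.3507 × 12.4 ns = 29.149 ns.
Distance: d = vΔt = 0.905 × 2.998×10⁸ m/s × 2.9149×10^-8 s = 7.91 m.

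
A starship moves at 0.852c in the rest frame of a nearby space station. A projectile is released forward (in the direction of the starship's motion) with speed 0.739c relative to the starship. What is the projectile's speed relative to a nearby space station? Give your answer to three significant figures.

Relativistic velocity addition: u = (u' + v)/(1 + u'v/c²), with u' = 0.739c and v = 0.852c.
Numerator: 0.739 + 0.852 = 1.591. Denominator: 1 + (0.739)(0.852) = 1.629628.
u = 1.591/1.629628 = 0.9763, so the speed is 0.976c.

0.976c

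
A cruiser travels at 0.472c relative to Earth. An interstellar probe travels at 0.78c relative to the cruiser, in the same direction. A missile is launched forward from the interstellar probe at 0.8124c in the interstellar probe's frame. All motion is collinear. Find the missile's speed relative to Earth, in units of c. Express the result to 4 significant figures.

Apply u = (u'+v)/(1+u'v) twice. Missile in the cruiser frame: (0.8124+0.78)/(1+0.8124·0.78) = 1.5924/1.633672 = 0.97474c.
That velocity, transformed to the rest frame of Earth: (0.97474+0.472)/(1+0.97474·0.472) = 1.44674/1.46007728 = 0.99087c.

0.9909c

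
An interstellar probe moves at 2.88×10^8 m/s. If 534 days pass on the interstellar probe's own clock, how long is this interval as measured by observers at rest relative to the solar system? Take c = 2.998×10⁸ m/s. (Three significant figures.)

1920 days

β = v/c = (2.88×10^8 m/s)/(2.998×10⁸ m/s) = 0.96064.
γ = 1/√(1 − β²) = 1/√(1 − 0.9228292096) = 1/√0.0771707904 = 1/0.277796 = 3.5998.
The onboard clock measures proper time, so the interval in the rest frame of the solar system is dilated: Δt = γ·Δτ = 3.5998 × 534 days = 1920 days.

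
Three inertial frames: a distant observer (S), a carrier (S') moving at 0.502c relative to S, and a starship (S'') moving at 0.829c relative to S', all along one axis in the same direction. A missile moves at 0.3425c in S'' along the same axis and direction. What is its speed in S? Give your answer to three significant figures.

Apply u = (u'+v)/(1+u'v) twice. Missile in the carrier frame: (0.3425+0.829)/(1+0.3425·0.829) = 1.1715/1.2839325 = 0.91243c.
That velocity, transformed to the rest frame of a distant observer: (0.91243+0.502)/(1+0.91243·0.502) = 1.41443/1.45803986 = 0.97009c.

0.970c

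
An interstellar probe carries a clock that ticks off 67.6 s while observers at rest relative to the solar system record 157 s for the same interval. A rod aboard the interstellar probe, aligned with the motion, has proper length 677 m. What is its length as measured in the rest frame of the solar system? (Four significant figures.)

The time-dilation ratio gives γ = 157/67.6 = 2.32249.
The rod contracts by the same γ: 677 m / 2.32249 = 291.5 m.

291.5 m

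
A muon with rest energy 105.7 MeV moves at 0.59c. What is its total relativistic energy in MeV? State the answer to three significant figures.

131 MeV

With β = 0.59, γ = 1/√(1 − 0.59²) = 1/√0.6519 = 1.2385.
Total energy: E = γmc² = 1.2385 × 105.7 MeV = 131 MeV.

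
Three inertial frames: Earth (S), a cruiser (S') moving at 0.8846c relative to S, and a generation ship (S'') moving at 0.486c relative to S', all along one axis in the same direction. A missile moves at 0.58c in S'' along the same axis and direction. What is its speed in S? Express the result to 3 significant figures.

0.989c

Apply u = (u'+v)/(1+u'v) twice. Missile in the cruiser frame: (0.58+0.486)/(1+0.58·0.486) = 1.066/1.28188 = 0.83159c.
That velocity, transformed to the rest frame of Earth: (0.83159+0.8846)/(1+0.83159·0.8846) = 1.71619/1.735624514 = 0.9888c.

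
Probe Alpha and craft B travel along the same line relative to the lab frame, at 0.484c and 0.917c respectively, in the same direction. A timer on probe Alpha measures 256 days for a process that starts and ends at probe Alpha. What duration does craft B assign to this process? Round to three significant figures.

408 days

Transform probe Alpha's velocity into craft B's frame: (0.484 − 0.917)/(1 − 0.484·0.917) = −0.433/0.556172, so the relative speed is 0.77854c.
γ for this relative speed: γ = 1/√(1 − 0.606125) = 1.5934.
The clock on probe Alpha records proper time, so craft B measures Δt = γΔτ = 1.5934 × 256 = 408 days.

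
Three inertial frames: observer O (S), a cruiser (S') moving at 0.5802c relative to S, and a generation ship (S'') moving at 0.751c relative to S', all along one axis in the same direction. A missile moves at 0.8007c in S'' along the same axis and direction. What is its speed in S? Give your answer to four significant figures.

Apply u = (u'+v)/(1+u'v) twice. Missile in the cruiser frame: (0.8007+0.751)/(1+0.8007·0.751) = 1.5517/1.6013257 = 0.96901c.
That velocity, transformed to the rest frame of observer O: (0.96901+0.5802)/(1+0.96901·0.5802) = 1.54921/1.562219602 = 0.99167c.

0.9917c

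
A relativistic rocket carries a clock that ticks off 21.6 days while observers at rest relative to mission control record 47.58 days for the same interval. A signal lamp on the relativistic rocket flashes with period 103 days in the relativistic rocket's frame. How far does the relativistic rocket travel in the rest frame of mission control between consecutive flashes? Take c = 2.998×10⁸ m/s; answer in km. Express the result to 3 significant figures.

5.24×10^12 km

The time-dilation ratio gives γ = 47.58/21.6 = 2.20278.
β = √(1 − 1/γ²) = 0.89102. Lab-frame period = γτ = 2.20278×103 days = 226.89 days. Distance = βc × γτ = 0.89102 × 2.998×10⁸ m/s × 19603296 s = 5.2366×10^15 m = 5.24×10^12 km.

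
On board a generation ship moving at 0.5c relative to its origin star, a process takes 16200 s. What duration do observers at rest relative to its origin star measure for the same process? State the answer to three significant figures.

18700 s

With β = 0.5, γ = 1/√(1 − 0.5²) = 1/√0.75 = 1.1547.
Time dilation: Δt = γ·Δτ = 1.1547 × 16200 = 18700 s.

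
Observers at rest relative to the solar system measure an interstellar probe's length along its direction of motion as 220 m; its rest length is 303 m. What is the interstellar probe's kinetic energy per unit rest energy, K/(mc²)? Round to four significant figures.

0.3773

From L = L₀/γ: γ = 303/220 = 1.37727.
K/(mc²) = γ − 1 = 1.37727 − 1 = 0.3773.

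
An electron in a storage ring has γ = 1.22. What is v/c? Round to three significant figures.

β = √(1 − 1/γ²) = √(1 − 1/1.4884) = √0.328138 = 0.573.

0.573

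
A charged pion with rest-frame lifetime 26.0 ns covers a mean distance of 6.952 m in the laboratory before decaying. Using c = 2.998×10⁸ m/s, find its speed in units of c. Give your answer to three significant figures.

0.666c

d = βγcτ ⇒ βγ = d/(cτ) = 6.952 m / (7.7948 m) = 0.89188.
β = (βγ)/√(1+(βγ)²) = 0.89188/√1.79545 = 0.666.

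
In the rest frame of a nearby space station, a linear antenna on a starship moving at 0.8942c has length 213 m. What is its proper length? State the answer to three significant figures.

With β = 0.8942, γ = 1/√(1 − 0.8942²) = 1/√0.20040636 = 2.2338.
Proper length: L₀ = γ·L = 2.2338 × 213 = 476 m.

476 m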